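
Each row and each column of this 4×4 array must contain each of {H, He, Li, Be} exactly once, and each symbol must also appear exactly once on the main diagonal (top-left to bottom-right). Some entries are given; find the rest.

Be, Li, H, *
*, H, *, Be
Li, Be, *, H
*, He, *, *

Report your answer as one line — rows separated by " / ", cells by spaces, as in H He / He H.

(r1,c4): row 1 has {H,Li,Be}; column 4 has {H,Be}, so it must be He.
(r2,c1): row 2 has {H,Be}; column 1 has {Li,Be}, so it must be He.
(r2,c3): row 2 has {H,He,Be}; column 3 has {H}, so it must be Li.
(r3,c3): row 3 has {H,Li,Be}; column 3 has {H,Li}; the diagonal has {H,Be}, so it must be He.
(r4,c1): row 4 has {He}; column 1 has {He,Li,Be}, so it must be H.
(r4,c3): row 4 has {H,He}; column 3 has {H,He,Li}, so it must be Be.
(r4,c4): row 4 has {H,He,Be}; column 4 has {H,He,Be}; the diagonal has {H,He,Be}, so it must be Li.

Be Li H He / He H Li Be / Li Be He H / H He Be Li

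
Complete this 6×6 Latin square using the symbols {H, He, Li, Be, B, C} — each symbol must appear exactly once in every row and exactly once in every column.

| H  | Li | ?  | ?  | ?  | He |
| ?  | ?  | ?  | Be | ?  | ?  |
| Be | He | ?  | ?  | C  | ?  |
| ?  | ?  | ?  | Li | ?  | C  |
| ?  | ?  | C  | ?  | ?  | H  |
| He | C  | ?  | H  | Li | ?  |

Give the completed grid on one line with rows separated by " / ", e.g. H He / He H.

row 3 has {He,Be,C}; column 4 has {H,Li,Be} — only B is left for (r3,c4).
row 3 has {He,Be,B,C}; column 6 has {H,He,C} — only Li is left for (r3,c6).
row 4 has {Li,C}; column 1 has {H,He,Be} — only B is left for (r4,c1).
row 5 has {H,C}; column 1 has {H,He,Be,B} — only Li is left for (r5,c1).
row 5 has {H,Li,C}; column 4 has {H,Li,Be,B} — only He is left for (r5,c4).
row 1 has {H,He,Li}; column 4 has {H,He,Li,Be,B} — only C is left for (r1,c4).
row 2 has {Be}; column 1 has {H,He,Li,Be,B} — only C is left for (r2,c1).
row 2 has {Be,C}; column 6 has {H,He,Li,C} — only B is left for (r2,c6).
row 3 has {He,Li,Be,B,C}; column 3 has {C} — only H is left for (r3,c3).
row 6 has {H,He,Li,C}; column 6 has {H,He,Li,B,C} — only Be is left for (r6,c6).
row 2 has {Be,B,C}; column 2 has {He,Li,C} — only H is left for (r2,c2).
row 2 has {H,Be,B,C}; column 5 has {Li,C} — only He is left for (r2,c5).
row 4 has {Li,B,C}; column 2 has {H,He,Li,C} — only Be is left for (r4,c2).
row 4 has {Li,Be,B,C}; column 3 has {H,C} — only He is left for (r4,c3).
row 4 has {He,Li,Be,B,C}; column 5 has {He,Li,C} — only H is left for (r4,c5).
row 5 has {H,He,Li,C}; column 2 has {H,He,Li,Be,C} — only B is left for (r5,c2).
row 5 has {H,He,Li,B,C}; column 5 has {H,He,Li,C} — only Be is left for (r5,c5).
row 6 has {H,He,Li,Be,C}; column 3 has {H,He,C} — only B is left for (r6,c3).
row 1 has {H,He,Li,C}; column 3 has {H,He,B,C} — only Be is left for (r1,c3).
row 1 has {H,He,Li,Be,C}; column 5 has {H,He,Li,Be,C} — only B is left for (r1,c5).
row 2 has {H,He,Be,B,C}; column 3 has {H,He,Be,B,C} — only Li is left for (r2,c3).

H Li Be C B He / C H Li Be He B / Be He H B C Li / B Be He Li H C / Li B C He Be H / He C B H Li Be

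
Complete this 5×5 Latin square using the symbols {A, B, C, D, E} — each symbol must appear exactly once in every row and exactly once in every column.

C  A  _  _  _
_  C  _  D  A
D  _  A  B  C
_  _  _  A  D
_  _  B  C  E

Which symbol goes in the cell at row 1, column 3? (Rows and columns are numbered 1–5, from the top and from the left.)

D

(r1,c4): row 1 has {A,C}; column 4 has {A,B,C,D}, so it must be E.
(r1,c5): row 1 has {A,C,E}; column 5 has {A,C,D,E}, so it must be B.
(r2,c3): row 2 has {A,C,D}; column 3 has {A,B}, so it must be E.
(r3,c2): row 3 has {A,B,C,D}; column 2 has {A,C}, so it must be E.
(r4,c2): row 4 has {A,D}; column 2 has {A,C,E}, so it must be B.
(r4,c3): row 4 has {A,B,D}; column 3 has {A,B,E}, so it must be C.
(r5,c1): row 5 has {B,C,E}; column 1 has {C,D}, so it must be A.
(r5,c2): row 5 has {A,B,C,E}; column 2 has {A,B,C,E}, so it must be D.
(r1,c3): row 1 has {A,B,C,E}; column 3 has {A,B,C,E}, so it must be D.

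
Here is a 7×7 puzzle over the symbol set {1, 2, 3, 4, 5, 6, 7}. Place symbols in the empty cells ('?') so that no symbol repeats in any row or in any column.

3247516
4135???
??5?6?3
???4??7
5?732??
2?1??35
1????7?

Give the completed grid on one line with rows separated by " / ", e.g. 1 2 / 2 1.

3 2 4 7 5 1 6 / 4 1 3 5 7 6 2 / 7 4 5 1 6 2 3 / 6 3 2 4 1 5 7 / 5 6 7 3 2 4 1 / 2 7 1 6 4 3 5 / 1 5 6 2 3 7 4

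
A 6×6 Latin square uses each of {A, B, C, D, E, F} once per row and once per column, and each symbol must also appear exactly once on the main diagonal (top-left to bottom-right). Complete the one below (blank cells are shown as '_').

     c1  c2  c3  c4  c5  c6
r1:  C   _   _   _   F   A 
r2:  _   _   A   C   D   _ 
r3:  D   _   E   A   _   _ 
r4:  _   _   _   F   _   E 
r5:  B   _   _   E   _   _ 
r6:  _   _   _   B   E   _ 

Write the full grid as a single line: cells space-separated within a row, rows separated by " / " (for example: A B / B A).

(r1,c4) = D
(r2,c2) = B
(r2,c6) = F
(r4,c1) = A
(r5,c5) = A
(r6,c1) = F
(r6,c6) = D
(r1,c2) = E
(r1,c3) = B
(r2,c1) = E
(r5,c6) = C
(r6,c3) = C
(r3,c6) = B
(r4,c3) = D
(r5,c3) = F
(r6,c2) = A
(r3,c5) = C
(r4,c2) = C
(r4,c5) = B
(r5,c2) = D
(r3,c2) = F

C E B D F A / E B A C D F / D F E A C B / A C D F B E / B D F E A C / F A C B E D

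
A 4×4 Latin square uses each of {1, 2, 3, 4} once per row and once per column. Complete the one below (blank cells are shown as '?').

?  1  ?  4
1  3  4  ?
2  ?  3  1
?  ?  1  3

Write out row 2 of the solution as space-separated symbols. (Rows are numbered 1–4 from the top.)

1 3 4 2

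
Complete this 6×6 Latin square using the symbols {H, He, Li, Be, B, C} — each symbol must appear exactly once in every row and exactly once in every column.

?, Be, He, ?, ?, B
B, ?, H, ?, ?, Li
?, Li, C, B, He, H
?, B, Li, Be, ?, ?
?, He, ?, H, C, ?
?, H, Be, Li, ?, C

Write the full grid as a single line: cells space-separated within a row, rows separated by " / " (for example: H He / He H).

(r1,c4) = C
(r2,c2) = C
(r2,c4) = He
(r2,c5) = Be
(r3,c1) = Be
(r4,c5) = H
(r4,c6) = He
(r5,c1) = Li
(r5,c3) = B
(r5,c6) = Be
(r6,c1) = He
(r6,c5) = B
(r1,c1) = H
(r1,c5) = Li
(r4,c1) = C

H Be He C Li B / B C H He Be Li / Be Li C B He H / C B Li Be H He / Li He B H C Be / He H Be Li B C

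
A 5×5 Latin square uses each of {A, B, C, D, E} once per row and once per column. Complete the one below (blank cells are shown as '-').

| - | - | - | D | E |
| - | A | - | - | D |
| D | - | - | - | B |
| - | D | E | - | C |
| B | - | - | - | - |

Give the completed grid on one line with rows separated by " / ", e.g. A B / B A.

C B A D E / E A B C D / D E C A B / A D E B C / B C D E A

(r4,c1) = A
(r4,c4) = B
(r5,c5) = A
(r1,c1) = C
(r1,c2) = B
(r1,c3) = A
(r2,c1) = E
(r2,c4) = C
(r3,c3) = C
(r5,c3) = D
(r5,c4) = E
(r2,c3) = B
(r3,c2) = E
(r3,c4) = A
(r5,c2) = C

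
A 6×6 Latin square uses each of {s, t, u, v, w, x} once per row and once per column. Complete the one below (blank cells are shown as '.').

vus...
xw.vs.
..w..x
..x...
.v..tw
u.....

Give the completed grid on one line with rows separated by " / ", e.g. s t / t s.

v u s w x t / x w t v s u / t s w u v x / w t x s u v / s v u x t w / u x v t w s

(r1,c6) = t
(r2,c6) = u
(r5,c1) = s
(r5,c3) = u
(r5,c4) = x
(r1,c4) = w
(r1,c5) = x
(r2,c3) = t
(r3,c1) = t
(r3,c2) = s
(r3,c4) = u
(r3,c5) = v
(r4,c1) = w
(r4,c2) = t
(r4,c4) = s
(r4,c5) = u
(r4,c6) = v
(r6,c2) = x
(r6,c3) = v
(r6,c4) = t
(r6,c5) = w
(r6,c6) = s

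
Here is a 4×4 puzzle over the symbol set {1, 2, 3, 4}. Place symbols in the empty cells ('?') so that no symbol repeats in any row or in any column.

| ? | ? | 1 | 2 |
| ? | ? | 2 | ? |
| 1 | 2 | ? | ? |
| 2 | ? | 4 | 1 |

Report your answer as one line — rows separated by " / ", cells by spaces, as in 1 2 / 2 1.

At row 3, column 3: row 3 has {1,2}; column 3 has {1,2,4}; that leaves 3.
At row 3, column 4: row 3 has {1,2,3}; column 4 has {1,2}; that leaves 4.
At row 4, column 2: row 4 has {1,2,4}; column 2 has {2}; that leaves 3.
At row 1, column 2: row 1 has {1,2}; column 2 has {2,3}; that leaves 4.
At row 2, column 2: row 2 has {2}; column 2 has {2,3,4}; that leaves 1.
At row 2, column 4: row 2 has {1,2}; column 4 has {1,2,4}; that leaves 3.
At row 1, column 1: row 1 has {1,2,4}; column 1 has {1,2}; that leaves 3.
At row 2, column 1: row 2 has {1,2,3}; column 1 has {1,2,3}; that leaves 4.

3 4 1 2 / 4 1 2 3 / 1 2 3 4 / 2 3 4 1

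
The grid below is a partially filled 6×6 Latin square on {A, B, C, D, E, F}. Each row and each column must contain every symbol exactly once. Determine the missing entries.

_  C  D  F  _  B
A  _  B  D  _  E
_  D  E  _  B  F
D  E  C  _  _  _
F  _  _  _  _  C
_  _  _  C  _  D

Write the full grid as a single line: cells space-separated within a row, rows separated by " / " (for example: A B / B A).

(r1,c1) = E
(r1,c5) = A
(r2,c2) = F
(r2,c5) = C
(r3,c1) = C
(r3,c4) = A
(r4,c4) = B
(r4,c5) = F
(r4,c6) = A
(r5,c3) = A
(r5,c4) = E
(r5,c5) = D
(r6,c1) = B
(r6,c2) = A
(r6,c3) = F
(r6,c5) = E
(r5,c2) = B

E C D F A B / A F B D C E / C D E A B F / D E C B F A / F B A E D C / B A F C E D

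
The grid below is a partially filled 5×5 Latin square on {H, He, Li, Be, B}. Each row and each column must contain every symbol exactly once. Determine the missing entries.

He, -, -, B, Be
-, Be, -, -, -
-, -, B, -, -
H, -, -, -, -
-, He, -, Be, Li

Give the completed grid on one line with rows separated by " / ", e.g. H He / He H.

He H Li B Be / Li Be He H B / Be Li B He H / H B Be Li He / B He H Be Li

row 5 has {He,Li,Be}; column 1 has {H,He} — only B is left for (r5,c1).
row 5 has {He,Li,Be,B}; column 3 has {B} — only H is left for (r5,c3).
row 1 has {He,Be,B}; column 3 has {H,B} — only Li is left for (r1,c3).
row 2 has {Be}; column 1 has {H,He,B} — only Li is left for (r2,c1).
row 2 has {Li,Be}; column 3 has {H,Li,B} — only He is left for (r2,c3).
row 2 has {He,Li,Be}; column 4 has {Be,B} — only H is left for (r2,c4).
row 2 has {H,He,Li,Be}; column 5 has {Li,Be} — only B is left for (r2,c5).
row 3 has {B}; column 1 has {H,He,Li,B} — only Be is left for (r3,c1).
row 4 has {H}; column 3 has {H,He,Li,B} — only Be is left for (r4,c3).
row 4 has {H,Be}; column 5 has {Li,Be,B} — only He is left for (r4,c5).
row 1 has {He,Li,Be,B}; column 2 has {He,Be} — only H is left for (r1,c2).
row 3 has {Be,B}; column 2 has {H,He,Be} — only Li is left for (r3,c2).
row 3 has {Li,Be,B}; column 4 has {H,Be,B} — only He is left for (r3,c4).
row 3 has {He,Li,Be,B}; column 5 has {He,Li,Be,B} — only H is left for (r3,c5).
row 4 has {H,He,Be}; column 2 has {H,He,Li,Be} — only B is left for (r4,c2).
row 4 has {H,He,Be,B}; column 4 has {H,He,Be,B} — only Li is left for (r4,c4).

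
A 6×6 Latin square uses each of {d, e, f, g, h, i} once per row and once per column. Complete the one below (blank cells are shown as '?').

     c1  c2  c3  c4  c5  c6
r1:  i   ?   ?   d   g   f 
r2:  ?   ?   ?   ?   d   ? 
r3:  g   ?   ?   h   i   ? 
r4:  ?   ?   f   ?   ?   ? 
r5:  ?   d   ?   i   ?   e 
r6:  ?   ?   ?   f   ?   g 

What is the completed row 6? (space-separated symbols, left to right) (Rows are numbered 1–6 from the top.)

row 3 has {g,h,i}; column 6 has {e,f,g} — only d is left for (r3,c6).
row 3 has {d,g,h,i}; column 3 has {f} — only e is left for (r3,c3).
row 1 has {d,f,g,i}; column 3 has {e,f} — only h is left for (r1,c3).
row 3 has {d,e,g,h,i}; column 2 has {d} — only f is left for (r3,c2).
row 5 has {d,e,i}; column 3 has {e,f,h} — only g is left for (r5,c3).
row 1 has {d,f,g,h,i}; column 2 has {d,f} — only e is left for (r1,c2).
row 2 has {d}; column 3 has {e,f,g,h} — only i is left for (r2,c3).
row 2 has {d,i}; column 6 has {d,e,f,g} — only h is left for (r2,c6).
row 4 has {f}; column 6 has {d,e,f,g,h} — only i is left for (r4,c6).
row 6 has {f,g}; column 3 has {e,f,g,h,i} — only d is left for (r6,c3).
row 2 has {d,h,i}; column 2 has {d,e,f} — only g is left for (r2,c2).
row 2 has {d,g,h,i}; column 4 has {d,f,h,i} — only e is left for (r2,c4).
row 4 has {f,i}; column 2 has {d,e,f,g} — only h is left for (r4,c2).
row 4 has {f,h,i}; column 4 has {d,e,f,h,i} — only g is left for (r4,c4).
row 4 has {f,g,h,i}; column 5 has {d,g,i} — only e is left for (r4,c5).
row 6 has {d,f,g}; column 2 has {d,e,f,g,h} — only i is left for (r6,c2).
row 6 has {d,f,g,i}; column 5 has {d,e,g,i} — only h is left for (r6,c5).
row 2 has {d,e,g,h,i}; column 1 has {g,i} — only f is left for (r2,c1).
row 4 has {e,f,g,h,i}; column 1 has {f,g,i} — only d is left for (r4,c1).
row 5 has {d,e,g,i}; column 1 has {d,f,g,i} — only h is left for (r5,c1).
row 5 has {d,e,g,h,i}; column 5 has {d,e,g,h,i} — only f is left for (r5,c5).
row 6 has {d,f,g,h,i}; column 1 has {d,f,g,h,i} — only e is left for (r6,c1).

e i d f h g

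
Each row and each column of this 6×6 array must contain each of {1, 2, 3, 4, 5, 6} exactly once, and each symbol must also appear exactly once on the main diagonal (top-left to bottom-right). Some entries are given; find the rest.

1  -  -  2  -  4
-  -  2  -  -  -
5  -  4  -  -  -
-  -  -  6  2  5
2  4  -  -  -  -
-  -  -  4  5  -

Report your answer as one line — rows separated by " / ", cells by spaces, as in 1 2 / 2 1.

1 3 5 2 6 4 / 6 5 2 1 4 3 / 5 2 4 3 1 6 / 4 1 3 6 2 5 / 2 4 6 5 3 1 / 3 6 1 4 5 2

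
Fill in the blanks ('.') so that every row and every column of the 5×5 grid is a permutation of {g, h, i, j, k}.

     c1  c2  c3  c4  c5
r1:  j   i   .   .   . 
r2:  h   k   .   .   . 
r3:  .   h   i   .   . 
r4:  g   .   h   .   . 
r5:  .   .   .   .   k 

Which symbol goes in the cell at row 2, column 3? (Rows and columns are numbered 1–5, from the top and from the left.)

g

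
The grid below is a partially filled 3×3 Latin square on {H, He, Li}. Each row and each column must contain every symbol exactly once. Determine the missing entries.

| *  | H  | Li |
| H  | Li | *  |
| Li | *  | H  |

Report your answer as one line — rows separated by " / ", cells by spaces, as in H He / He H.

At row 1, column 1: row 1 has {H,Li}; column 1 has {H,Li}; that leaves He.
At row 2, column 3: row 2 has {H,Li}; column 3 has {H,Li}; that leaves He.
At row 3, column 2: row 3 has {H,Li}; column 2 has {H,Li}; that leaves He.

He H Li / H Li He / Li He H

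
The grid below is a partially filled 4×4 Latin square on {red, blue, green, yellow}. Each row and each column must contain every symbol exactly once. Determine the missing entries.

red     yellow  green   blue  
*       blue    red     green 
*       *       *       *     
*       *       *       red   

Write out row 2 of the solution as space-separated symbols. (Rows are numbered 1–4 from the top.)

yellow blue red green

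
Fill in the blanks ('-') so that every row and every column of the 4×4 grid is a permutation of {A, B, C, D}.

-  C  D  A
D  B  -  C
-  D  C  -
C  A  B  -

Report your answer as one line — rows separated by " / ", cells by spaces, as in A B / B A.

B C D A / D B A C / A D C B / C A B D

(r1,c1) = B
(r2,c3) = A
(r3,c1) = A
(r3,c4) = B
(r4,c4) = D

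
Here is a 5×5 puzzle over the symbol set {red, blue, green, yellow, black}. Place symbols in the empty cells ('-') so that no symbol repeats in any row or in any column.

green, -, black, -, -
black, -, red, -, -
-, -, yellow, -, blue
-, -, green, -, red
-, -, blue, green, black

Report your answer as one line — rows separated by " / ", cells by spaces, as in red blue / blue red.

green blue black red yellow / black yellow red blue green / red green yellow black blue / blue black green yellow red / yellow red blue green black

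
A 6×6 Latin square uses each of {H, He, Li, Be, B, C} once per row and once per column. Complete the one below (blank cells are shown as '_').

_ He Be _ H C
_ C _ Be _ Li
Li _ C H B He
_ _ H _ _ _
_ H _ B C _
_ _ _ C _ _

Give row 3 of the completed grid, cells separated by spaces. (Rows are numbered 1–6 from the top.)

(r1,c1): row 1 has {H,He,Be,C}; column 1 has {Li}, so it must be B.
(r1,c4): row 1 has {H,He,Be,B,C}; column 4 has {H,Be,B,C}, so it must be Li.
(r2,c5): row 2 has {Li,Be,C}; column 5 has {H,B,C}, so it must be He.
(r3,c2): row 3 has {H,He,Li,B,C}; column 2 has {H,He,C}, so it must be Be.

Li Be C H B He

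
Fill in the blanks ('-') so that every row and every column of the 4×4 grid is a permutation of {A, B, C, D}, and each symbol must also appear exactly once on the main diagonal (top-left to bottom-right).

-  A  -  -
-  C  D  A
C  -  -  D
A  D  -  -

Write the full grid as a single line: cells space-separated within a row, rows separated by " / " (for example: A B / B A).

D A B C / B C D A / C B A D / A D C B

(r2,c1): row 2 has {A,C,D}; column 1 has {A,C}, so it must be B.
(r3,c2): row 3 has {C,D}; column 2 has {A,C,D}, so it must be B.
(r3,c3): row 3 has {B,C,D}; column 3 has {D}; the diagonal has {C}, so it must be A.
(r4,c4): row 4 has {A,D}; column 4 has {A,D}; the diagonal has {A,C}, so it must be B.
(r1,c1): row 1 has {A}; column 1 has {A,B,C}; the diagonal has {A,B,C}, so it must be D.
(r1,c4): row 1 has {A,D}; column 4 has {A,B,D}, so it must be C.
(r4,c3): row 4 has {A,B,D}; column 3 has {A,D}, so it must be C.
(r1,c3): row 1 has {A,C,D}; column 3 has {A,C,D}, so it must be B.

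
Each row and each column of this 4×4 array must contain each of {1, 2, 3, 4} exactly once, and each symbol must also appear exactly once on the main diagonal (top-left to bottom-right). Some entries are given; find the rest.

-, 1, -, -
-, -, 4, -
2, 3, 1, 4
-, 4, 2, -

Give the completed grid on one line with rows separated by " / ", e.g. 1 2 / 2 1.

(r1,c3) = 3
(r1,c4) = 2
(r2,c2) = 2
(r4,c4) = 3
(r1,c1) = 4
(r2,c4) = 1
(r4,c1) = 1
(r2,c1) = 3

4 1 3 2 / 3 2 4 1 / 2 3 1 4 / 1 4 2 3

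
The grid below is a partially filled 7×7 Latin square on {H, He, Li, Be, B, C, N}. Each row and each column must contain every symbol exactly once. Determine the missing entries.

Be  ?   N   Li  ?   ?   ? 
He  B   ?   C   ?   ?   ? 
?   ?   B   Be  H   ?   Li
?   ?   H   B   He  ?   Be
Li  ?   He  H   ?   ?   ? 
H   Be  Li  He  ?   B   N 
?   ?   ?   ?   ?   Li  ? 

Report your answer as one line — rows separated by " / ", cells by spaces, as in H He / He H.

Be He N Li B H C / He B Be C Li N H / C N B Be H He Li / N Li H B He C Be / Li C He H N Be B / H Be Li He C B N / B H C N Be Li He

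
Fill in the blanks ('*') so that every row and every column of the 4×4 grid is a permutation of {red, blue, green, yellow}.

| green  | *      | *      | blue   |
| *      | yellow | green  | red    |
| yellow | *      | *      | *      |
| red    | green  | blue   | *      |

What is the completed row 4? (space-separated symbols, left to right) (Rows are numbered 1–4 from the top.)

red green blue yellow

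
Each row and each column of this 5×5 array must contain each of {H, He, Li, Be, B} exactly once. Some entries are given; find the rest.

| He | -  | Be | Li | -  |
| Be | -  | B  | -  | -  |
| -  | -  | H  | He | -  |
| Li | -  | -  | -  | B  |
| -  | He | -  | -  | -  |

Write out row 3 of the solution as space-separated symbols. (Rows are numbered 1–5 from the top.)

B Be H He Li

(r1,c5): row 1 has {He,Li,Be}; column 5 has {B}, so it must be H.
(r2,c4): row 2 has {Be,B}; column 4 has {He,Li}, so it must be H.
(r3,c1): row 3 has {H,He}; column 1 has {He,Li,Be}, so it must be B.
(r4,c3): row 4 has {Li,B}; column 3 has {H,Be,B}, so it must be He.
(r4,c4): row 4 has {He,Li,B}; column 4 has {H,He,Li}, so it must be Be.
(r5,c1): row 5 has {He}; column 1 has {He,Li,Be,B}, so it must be H.
(r5,c3): row 5 has {H,He}; column 3 has {H,He,Be,B}, so it must be Li.
(r5,c4): row 5 has {H,He,Li}; column 4 has {H,He,Li,Be}, so it must be B.
(r5,c5): row 5 has {H,He,Li,B}; column 5 has {H,B}, so it must be Be.
(r1,c2): row 1 has {H,He,Li,Be}; column 2 has {He}, so it must be B.
(r2,c2): row 2 has {H,Be,B}; column 2 has {He,B}, so it must be Li.
(r2,c5): row 2 has {H,Li,Be,B}; column 5 has {H,Be,B}, so it must be He.
(r3,c2): row 3 has {H,He,B}; column 2 has {He,Li,B}, so it must be Be.
(r3,c5): row 3 has {H,He,Be,B}; column 5 has {H,He,Be,B}, so it must be Li.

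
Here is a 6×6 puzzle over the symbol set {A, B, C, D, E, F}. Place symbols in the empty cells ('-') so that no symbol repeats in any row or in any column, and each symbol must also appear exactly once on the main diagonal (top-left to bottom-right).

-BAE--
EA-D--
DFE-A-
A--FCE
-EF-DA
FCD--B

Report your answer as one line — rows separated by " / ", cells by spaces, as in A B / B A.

C B A E F D / E A C D B F / D F E B A C / A D B F C E / B E F C D A / F C D A E B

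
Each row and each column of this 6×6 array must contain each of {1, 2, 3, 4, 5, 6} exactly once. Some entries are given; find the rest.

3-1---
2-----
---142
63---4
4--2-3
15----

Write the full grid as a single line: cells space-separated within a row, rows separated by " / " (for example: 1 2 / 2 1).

(r3,c1) = 5
(r3,c2) = 6
(r3,c3) = 3
(r4,c4) = 5
(r5,c2) = 1
(r6,c6) = 6
(r1,c6) = 5
(r2,c2) = 4
(r2,c6) = 1
(r4,c3) = 2
(r4,c5) = 1
(r6,c3) = 4
(r6,c4) = 3
(r6,c5) = 2
(r1,c2) = 2
(r1,c5) = 6
(r2,c4) = 6
(r5,c5) = 5
(r1,c4) = 4
(r2,c3) = 5
(r2,c5) = 3
(r5,c3) = 6

3 2 1 4 6 5 / 2 4 5 6 3 1 / 5 6 3 1 4 2 / 6 3 2 5 1 4 / 4 1 6 2 5 3 / 1 5 4 3 2 6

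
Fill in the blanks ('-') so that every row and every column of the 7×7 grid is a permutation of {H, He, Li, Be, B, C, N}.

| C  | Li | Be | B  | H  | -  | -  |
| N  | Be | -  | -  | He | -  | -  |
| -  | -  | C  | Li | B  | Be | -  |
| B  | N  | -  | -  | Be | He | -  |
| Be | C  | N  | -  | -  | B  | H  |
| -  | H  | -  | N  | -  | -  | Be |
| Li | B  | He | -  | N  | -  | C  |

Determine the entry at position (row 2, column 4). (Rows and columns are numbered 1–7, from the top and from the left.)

At row 1, column 6: row 1 has {H,Li,Be,B,C}; column 6 has {He,Be,B}; that leaves N.
At row 1, column 7: row 1 has {H,Li,Be,B,C,N}; column 7 has {H,Be,C}; that leaves He.
At row 3, column 2: row 3 has {Li,Be,B,C}; column 2 has {H,Li,Be,B,C,N}; that leaves He.
At row 3, column 7: row 3 has {He,Li,Be,B,C}; column 7 has {H,He,Be,C}; that leaves N.
At row 4, column 7: row 4 has {He,Be,B,N}; column 7 has {H,He,Be,C,N}; that leaves Li.
At row 5, column 4: row 5 has {H,Be,B,C,N}; column 4 has {Li,B,N}; that leaves He.
At row 5, column 5: row 5 has {H,He,Be,B,C,N}; column 5 has {H,He,Be,B,N}; that leaves Li.
At row 6, column 1: row 6 has {H,Be,N}; column 1 has {Li,Be,B,C,N}; that leaves He.
At row 6, column 5: row 6 has {H,He,Be,N}; column 5 has {H,He,Li,Be,B,N}; that leaves C.
At row 6, column 6: row 6 has {H,He,Be,C,N}; column 6 has {He,Be,B,N}; that leaves Li.
At row 7, column 6: row 7 has {He,Li,B,C,N}; column 6 has {He,Li,Be,B,N}; that leaves H.
At row 2, column 6: row 2 has {He,Be,N}; column 6 has {H,He,Li,Be,B,N}; that leaves C.
At row 2, column 7: row 2 has {He,Be,C,N}; column 7 has {H,He,Li,Be,C,N}; that leaves B.
At row 3, column 1: row 3 has {He,Li,Be,B,C,N}; column 1 has {He,Li,Be,B,C,N}; that leaves H.
At row 4, column 3: row 4 has {He,Li,Be,B,N}; column 3 has {He,Be,C,N}; that leaves H.
At row 4, column 4: row 4 has {H,He,Li,Be,B,N}; column 4 has {He,Li,B,N}; that leaves C.
At row 6, column 3: row 6 has {H,He,Li,Be,C,N}; column 3 has {H,He,Be,C,N}; that leaves B.
At row 7, column 4: row 7 has {H,He,Li,B,C,N}; column 4 has {He,Li,B,C,N}; that leaves Be.
At row 2, column 3: row 2 has {He,Be,B,C,N}; column 3 has {H,He,Be,B,C,N}; that leaves Li.
At row 2, column 4: row 2 has {He,Li,Be,B,C,N}; column 4 has {He,Li,Be,B,C,N}; that leaves H.

H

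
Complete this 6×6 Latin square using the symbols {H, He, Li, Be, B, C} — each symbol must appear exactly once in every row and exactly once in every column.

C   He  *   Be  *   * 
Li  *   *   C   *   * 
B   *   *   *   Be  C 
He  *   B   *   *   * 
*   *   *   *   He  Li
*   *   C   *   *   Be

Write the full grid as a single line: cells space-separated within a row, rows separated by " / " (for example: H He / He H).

C He Li Be H B / Li H Be C B He / B Li He H Be C / He Be B Li C H / Be C H B He Li / H B C He Li Be

(r4,c6) = H
(r6,c1) = H
(r1,c6) = B
(r2,c6) = He
(r4,c4) = Li
(r4,c5) = C
(r5,c1) = Be
(r5,c3) = H
(r5,c4) = B
(r6,c4) = He
(r1,c3) = Li
(r1,c5) = H
(r2,c3) = Be
(r2,c5) = B
(r3,c3) = He
(r3,c4) = H
(r4,c2) = Be
(r5,c2) = C
(r6,c5) = Li
(r2,c2) = H
(r3,c2) = Li
(r6,c2) = B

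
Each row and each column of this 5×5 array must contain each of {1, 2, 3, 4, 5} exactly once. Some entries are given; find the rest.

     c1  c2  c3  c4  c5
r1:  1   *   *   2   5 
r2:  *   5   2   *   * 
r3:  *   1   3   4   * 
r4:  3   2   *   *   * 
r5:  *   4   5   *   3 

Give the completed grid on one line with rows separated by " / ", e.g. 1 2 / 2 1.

1 3 4 2 5 / 4 5 2 3 1 / 5 1 3 4 2 / 3 2 1 5 4 / 2 4 5 1 3

row 1 has {1,2,5}; column 2 has {1,2,4,5} — only 3 is left for (r1,c2).
row 1 has {1,2,3,5}; column 3 has {2,3,5} — only 4 is left for (r1,c3).
row 2 has {2,5}; column 1 has {1,3} — only 4 is left for (r2,c1).
row 2 has {2,4,5}; column 5 has {3,5} — only 1 is left for (r2,c5).
row 3 has {1,3,4}; column 5 has {1,3,5} — only 2 is left for (r3,c5).
row 4 has {2,3}; column 3 has {2,3,4,5} — only 1 is left for (r4,c3).
row 4 has {1,2,3}; column 4 has {2,4} — only 5 is left for (r4,c4).
row 4 has {1,2,3,5}; column 5 has {1,2,3,5} — only 4 is left for (r4,c5).
row 5 has {3,4,5}; column 1 has {1,3,4} — only 2 is left for (r5,c1).
row 5 has {2,3,4,5}; column 4 has {2,4,5} — only 1 is left for (r5,c4).
row 2 has {1,2,4,5}; column 4 has {1,2,4,5} — only 3 is left for (r2,c4).
row 3 has {1,2,3,4}; column 1 has {1,2,3,4} — only 5 is left for (r3,c1).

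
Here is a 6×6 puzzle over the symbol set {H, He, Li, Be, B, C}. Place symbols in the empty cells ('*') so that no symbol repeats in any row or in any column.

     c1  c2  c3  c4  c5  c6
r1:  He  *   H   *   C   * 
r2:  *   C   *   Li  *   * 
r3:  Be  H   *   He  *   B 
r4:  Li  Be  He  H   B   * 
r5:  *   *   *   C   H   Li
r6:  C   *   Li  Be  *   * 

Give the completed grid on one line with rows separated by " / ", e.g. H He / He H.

(r1,c4) = B
(r1,c6) = Be
(r3,c3) = C
(r3,c5) = Li
(r4,c6) = C
(r5,c1) = B
(r5,c2) = He
(r5,c3) = Be
(r6,c2) = B
(r6,c5) = He
(r6,c6) = H
(r1,c2) = Li
(r2,c1) = H
(r2,c3) = B
(r2,c5) = Be
(r2,c6) = He

He Li H B C Be / H C B Li Be He / Be H C He Li B / Li Be He H B C / B He Be C H Li / C B Li Be He H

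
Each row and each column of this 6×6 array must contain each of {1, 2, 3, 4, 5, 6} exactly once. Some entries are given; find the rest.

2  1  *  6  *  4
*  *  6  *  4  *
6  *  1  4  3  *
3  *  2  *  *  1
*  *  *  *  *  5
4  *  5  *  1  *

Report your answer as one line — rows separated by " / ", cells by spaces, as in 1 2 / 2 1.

2 1 3 6 5 4 / 5 2 6 1 4 3 / 6 5 1 4 3 2 / 3 4 2 5 6 1 / 1 6 4 3 2 5 / 4 3 5 2 1 6

At row 1, column 3: row 1 has {1,2,4,6}; column 3 has {1,2,5,6}; that leaves 3.
At row 1, column 5: row 1 has {1,2,3,4,6}; column 5 has {1,3,4}; that leaves 5.
At row 3, column 6: row 3 has {1,3,4,6}; column 6 has {1,4,5}; that leaves 2.
At row 4, column 4: row 4 has {1,2,3}; column 4 has {4,6}; that leaves 5.
At row 4, column 5: row 4 has {1,2,3,5}; column 5 has {1,3,4,5}; that leaves 6.
At row 5, column 1: row 5 has {5}; column 1 has {2,3,4,6}; that leaves 1.
At row 5, column 3: row 5 has {1,5}; column 3 has {1,2,3,5,6}; that leaves 4.
At row 5, column 5: row 5 has {1,4,5}; column 5 has {1,3,4,5,6}; that leaves 2.
At row 2, column 1: row 2 has {4,6}; column 1 has {1,2,3,4,6}; that leaves 5.
At row 2, column 6: row 2 has {4,5,6}; column 6 has {1,2,4,5}; that leaves 3.
At row 3, column 2: row 3 has {1,2,3,4,6}; column 2 has {1}; that leaves 5.
At row 4, column 2: row 4 has {1,2,3,5,6}; column 2 has {1,5}; that leaves 4.
At row 5, column 4: row 5 has {1,2,4,5}; column 4 has {4,5,6}; that leaves 3.
At row 6, column 4: row 6 has {1,4,5}; column 4 has {3,4,5,6}; that leaves 2.
At row 6, column 6: row 6 has {1,2,4,5}; column 6 has {1,2,3,4,5}; that leaves 6.
At row 2, column 2: row 2 has {3,4,5,6}; column 2 has {1,4,5}; that leaves 2.
At row 2, column 4: row 2 has {2,3,4,5,6}; column 4 has {2,3,4,5,6}; that leaves 1.
At row 5, column 2: row 5 has {1,2,3,4,5}; column 2 has {1,2,4,5}; that leaves 6.
At row 6, column 2: row 6 has {1,2,4,5,6}; column 2 has {1,2,4,5,6}; that leaves 3.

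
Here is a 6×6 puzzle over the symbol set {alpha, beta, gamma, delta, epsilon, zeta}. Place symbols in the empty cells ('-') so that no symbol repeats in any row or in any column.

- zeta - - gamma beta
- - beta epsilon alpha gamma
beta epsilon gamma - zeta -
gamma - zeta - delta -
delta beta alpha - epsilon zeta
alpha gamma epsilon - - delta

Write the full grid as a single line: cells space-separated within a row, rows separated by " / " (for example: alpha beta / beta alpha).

epsilon zeta delta alpha gamma beta / zeta delta beta epsilon alpha gamma / beta epsilon gamma delta zeta alpha / gamma alpha zeta beta delta epsilon / delta beta alpha gamma epsilon zeta / alpha gamma epsilon zeta beta delta

At row 1, column 1: row 1 has {beta,gamma,zeta}; column 1 has {alpha,beta,gamma,delta}; that leaves epsilon.
At row 1, column 3: row 1 has {beta,gamma,epsilon,zeta}; column 3 has {alpha,beta,gamma,epsilon,zeta}; that leaves delta.
At row 1, column 4: row 1 has {beta,gamma,delta,epsilon,zeta}; column 4 has {epsilon}; that leaves alpha.
At row 2, column 1: row 2 has {alpha,beta,gamma,epsilon}; column 1 has {alpha,beta,gamma,delta,epsilon}; that leaves zeta.
At row 2, column 2: row 2 has {alpha,beta,gamma,epsilon,zeta}; column 2 has {beta,gamma,epsilon,zeta}; that leaves delta.
At row 3, column 4: row 3 has {beta,gamma,epsilon,zeta}; column 4 has {alpha,epsilon}; that leaves delta.
At row 3, column 6: row 3 has {beta,gamma,delta,epsilon,zeta}; column 6 has {beta,gamma,delta,zeta}; that leaves alpha.
At row 4, column 2: row 4 has {gamma,delta,zeta}; column 2 has {beta,gamma,delta,epsilon,zeta}; that leaves alpha.
At row 4, column 4: row 4 has {alpha,gamma,delta,zeta}; column 4 has {alpha,delta,epsilon}; that leaves beta.
At row 4, column 6: row 4 has {alpha,beta,gamma,delta,zeta}; column 6 has {alpha,beta,gamma,delta,zeta}; that leaves epsilon.
At row 5, column 4: row 5 has {alpha,beta,delta,epsilon,zeta}; column 4 has {alpha,beta,delta,epsilon}; that leaves gamma.
At row 6, column 4: row 6 has {alpha,gamma,delta,epsilon}; column 4 has {alpha,beta,gamma,delta,epsilon}; that leaves zeta.
At row 6, column 5: row 6 has {alpha,gamma,delta,epsilon,zeta}; column 5 has {alpha,gamma,delta,epsilon,zeta}; that leaves beta.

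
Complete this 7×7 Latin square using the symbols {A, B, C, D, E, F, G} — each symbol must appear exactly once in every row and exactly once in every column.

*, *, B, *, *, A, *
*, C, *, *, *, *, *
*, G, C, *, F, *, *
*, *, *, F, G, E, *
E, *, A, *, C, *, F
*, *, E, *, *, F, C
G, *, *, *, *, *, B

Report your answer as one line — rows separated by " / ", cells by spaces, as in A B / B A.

D F B C E A G / F C G A B D E / A G C E F B D / C B D F G E A / E D A B C G F / B A E G D F C / G E F D A C B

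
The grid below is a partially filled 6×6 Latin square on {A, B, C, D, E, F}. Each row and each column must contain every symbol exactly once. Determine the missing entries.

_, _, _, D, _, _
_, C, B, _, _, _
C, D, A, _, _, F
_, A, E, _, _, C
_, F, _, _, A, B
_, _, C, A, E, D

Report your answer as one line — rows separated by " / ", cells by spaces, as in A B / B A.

B E F D C A / A C B F D E / C D A E B F / D A E B F C / E F D C A B / F B C A E D

(r1,c3) = F
(r3,c5) = B
(r5,c3) = D
(r6,c2) = B
(r1,c2) = E
(r1,c5) = C
(r1,c6) = A
(r2,c6) = E
(r3,c4) = E
(r5,c1) = E
(r5,c4) = C
(r6,c1) = F
(r1,c1) = B
(r2,c4) = F
(r2,c5) = D
(r4,c1) = D
(r4,c4) = B
(r4,c5) = F
(r2,c1) = A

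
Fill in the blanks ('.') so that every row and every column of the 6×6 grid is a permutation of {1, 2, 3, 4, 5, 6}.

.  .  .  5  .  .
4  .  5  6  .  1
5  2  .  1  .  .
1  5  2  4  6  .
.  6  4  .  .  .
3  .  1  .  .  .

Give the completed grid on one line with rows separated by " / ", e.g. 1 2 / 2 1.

row 2 has {1,4,5,6}; column 2 has {2,5,6} — only 3 is left for (r2,c2).
row 2 has {1,3,4,5,6}; column 5 has {6} — only 2 is left for (r2,c5).
row 4 has {1,2,4,5,6}; column 6 has {1} — only 3 is left for (r4,c6).
row 5 has {4,6}; column 1 has {1,3,4,5} — only 2 is left for (r5,c1).
row 5 has {2,4,6}; column 4 has {1,4,5,6} — only 3 is left for (r5,c4).
row 5 has {2,3,4,6}; column 6 has {1,3} — only 5 is left for (r5,c6).
row 6 has {1,3}; column 2 has {2,3,5,6} — only 4 is left for (r6,c2).
row 6 has {1,3,4}; column 4 has {1,3,4,5,6} — only 2 is left for (r6,c4).
row 6 has {1,2,3,4}; column 5 has {2,6} — only 5 is left for (r6,c5).
row 6 has {1,2,3,4,5}; column 6 has {1,3,5} — only 6 is left for (r6,c6).
row 1 has {5}; column 1 has {1,2,3,4,5} — only 6 is left for (r1,c1).
row 1 has {5,6}; column 2 has {2,3,4,5,6} — only 1 is left for (r1,c2).
row 1 has {1,5,6}; column 3 has {1,2,4,5} — only 3 is left for (r1,c3).
row 1 has {1,3,5,6}; column 5 has {2,5,6} — only 4 is left for (r1,c5).
row 1 has {1,3,4,5,6}; column 6 has {1,3,5,6} — only 2 is left for (r1,c6).
row 3 has {1,2,5}; column 3 has {1,2,3,4,5} — only 6 is left for (r3,c3).
row 3 has {1,2,5,6}; column 5 has {2,4,5,6} — only 3 is left for (r3,c5).
row 3 has {1,2,3,5,6}; column 6 has {1,2,3,5,6} — only 4 is left for (r3,c6).
row 5 has {2,3,4,5,6}; column 5 has {2,3,4,5,6} — only 1 is left for (r5,c5).

6 1 3 5 4 2 / 4 3 5 6 2 1 / 5 2 6 1 3 4 / 1 5 2 4 6 3 / 2 6 4 3 1 5 / 3 4 1 2 5 6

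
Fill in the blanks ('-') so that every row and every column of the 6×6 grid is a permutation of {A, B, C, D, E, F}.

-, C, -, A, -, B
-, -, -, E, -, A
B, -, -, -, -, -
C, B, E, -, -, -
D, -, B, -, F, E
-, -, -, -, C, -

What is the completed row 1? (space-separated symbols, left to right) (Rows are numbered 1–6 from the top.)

(r2,c1) = F
(r2,c2) = D
(r2,c3) = C
(r2,c5) = B
(r5,c2) = A
(r5,c4) = C
(r1,c1) = E
(r1,c5) = D
(r4,c5) = A
(r6,c1) = A
(r1,c3) = F

E C F A D B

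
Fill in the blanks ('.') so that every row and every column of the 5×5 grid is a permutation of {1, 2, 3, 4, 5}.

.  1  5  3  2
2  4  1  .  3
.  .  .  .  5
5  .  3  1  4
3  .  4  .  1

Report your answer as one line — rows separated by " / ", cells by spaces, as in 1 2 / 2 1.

4 1 5 3 2 / 2 4 1 5 3 / 1 3 2 4 5 / 5 2 3 1 4 / 3 5 4 2 1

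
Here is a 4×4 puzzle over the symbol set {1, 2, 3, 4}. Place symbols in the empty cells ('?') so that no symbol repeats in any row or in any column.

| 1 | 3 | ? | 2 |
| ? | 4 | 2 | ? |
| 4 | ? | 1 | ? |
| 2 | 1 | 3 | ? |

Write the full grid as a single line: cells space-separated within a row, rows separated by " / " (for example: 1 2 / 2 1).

(r1,c3) = 4
(r2,c1) = 3
(r2,c4) = 1
(r3,c2) = 2
(r3,c4) = 3
(r4,c4) = 4

1 3 4 2 / 3 4 2 1 / 4 2 1 3 / 2 1 3 4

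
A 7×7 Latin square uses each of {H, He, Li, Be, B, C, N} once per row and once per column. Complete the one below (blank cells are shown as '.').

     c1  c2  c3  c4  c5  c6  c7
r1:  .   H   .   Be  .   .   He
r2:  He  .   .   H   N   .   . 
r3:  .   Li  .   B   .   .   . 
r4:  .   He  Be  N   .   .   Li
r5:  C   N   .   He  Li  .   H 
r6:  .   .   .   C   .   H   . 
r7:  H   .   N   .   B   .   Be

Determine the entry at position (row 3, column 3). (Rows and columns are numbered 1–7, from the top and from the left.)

H

row 1 has {H,He,Be}; column 5 has {Li,B,N} — only C is left for (r1,c5).
row 4 has {He,Li,Be,N}; column 1 has {H,He,C} — only B is left for (r4,c1).
row 4 has {He,Li,Be,B,N}; column 5 has {Li,B,C,N} — only H is left for (r4,c5).
row 4 has {H,He,Li,Be,B,N}; column 6 has {H} — only C is left for (r4,c6).
row 5 has {H,He,Li,C,N}; column 3 has {Be,N} — only B is left for (r5,c3).
row 5 has {H,He,Li,B,C,N}; column 6 has {H,C} — only Be is left for (r5,c6).
row 7 has {H,Be,B,N}; column 2 has {H,He,Li,N} — only C is left for (r7,c2).
row 7 has {H,Be,B,C,N}; column 4 has {H,He,Be,B,C,N} — only Li is left for (r7,c4).
row 7 has {H,Li,Be,B,C,N}; column 6 has {H,Be,C} — only He is left for (r7,c6).
row 1 has {H,He,Be,C}; column 3 has {Be,B,N} — only Li is left for (r1,c3).
row 2 has {H,He,N}; column 3 has {Li,Be,B,N} — only C is left for (r2,c3).
row 2 has {H,He,C,N}; column 7 has {H,He,Li,Be} — only B is left for (r2,c7).
row 3 has {Li,B}; column 6 has {H,He,Be,C} — only N is left for (r3,c6).
row 3 has {Li,B,N}; column 7 has {H,He,Li,Be,B} — only C is left for (r3,c7).
row 6 has {H,C}; column 3 has {Li,Be,B,C,N} — only He is left for (r6,c3).
row 6 has {H,He,C}; column 5 has {H,Li,B,C,N} — only Be is left for (r6,c5).
row 6 has {H,He,Be,C}; column 7 has {H,He,Li,Be,B,C} — only N is left for (r6,c7).
row 1 has {H,He,Li,Be,C}; column 1 has {H,He,B,C} — only N is left for (r1,c1).
row 1 has {H,He,Li,Be,C,N}; column 6 has {H,He,Be,C,N} — only B is left for (r1,c6).
row 2 has {H,He,B,C,N}; column 2 has {H,He,Li,C,N} — only Be is left for (r2,c2).
row 2 has {H,He,Be,B,C,N}; column 6 has {H,He,Be,B,C,N} — only Li is left for (r2,c6).
row 3 has {Li,B,C,N}; column 1 has {H,He,B,C,N} — only Be is left for (r3,c1).
row 3 has {Li,Be,B,C,N}; column 3 has {He,Li,Be,B,C,N} — only H is left for (r3,c3).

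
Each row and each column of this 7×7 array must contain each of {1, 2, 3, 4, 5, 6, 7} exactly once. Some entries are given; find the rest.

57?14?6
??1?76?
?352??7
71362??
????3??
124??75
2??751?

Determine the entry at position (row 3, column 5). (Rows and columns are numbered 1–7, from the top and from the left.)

row 1 has {1,4,5,6,7}; column 3 has {1,3,4,5} — only 2 is left for (r1,c3).
row 1 has {1,2,4,5,6,7}; column 6 has {1,6,7} — only 3 is left for (r1,c6).
row 3 has {2,3,5,7}; column 6 has {1,3,6,7} — only 4 is left for (r3,c6).
row 4 has {1,2,3,6,7}; column 6 has {1,3,4,6,7} — only 5 is left for (r4,c6).
row 4 has {1,2,3,5,6,7}; column 7 has {5,6,7} — only 4 is left for (r4,c7).
row 5 has {3}; column 6 has {1,3,4,5,6,7} — only 2 is left for (r5,c6).
row 5 has {2,3}; column 7 has {4,5,6,7} — only 1 is left for (r5,c7).
row 6 has {1,2,4,5,7}; column 4 has {1,2,6,7} — only 3 is left for (r6,c4).
row 6 has {1,2,3,4,5,7}; column 5 has {2,3,4,5,7} — only 6 is left for (r6,c5).
row 7 has {1,2,5,7}; column 3 has {1,2,3,4,5} — only 6 is left for (r7,c3).
row 7 has {1,2,5,6,7}; column 7 has {1,4,5,6,7} — only 3 is left for (r7,c7).
row 2 has {1,6,7}; column 7 has {1,3,4,5,6,7} — only 2 is left for (r2,c7).
row 3 has {2,3,4,5,7}; column 1 has {1,2,5,7} — only 6 is left for (r3,c1).
row 3 has {2,3,4,5,6,7}; column 5 has {2,3,4,5,6,7} — only 1 is left for (r3,c5).

1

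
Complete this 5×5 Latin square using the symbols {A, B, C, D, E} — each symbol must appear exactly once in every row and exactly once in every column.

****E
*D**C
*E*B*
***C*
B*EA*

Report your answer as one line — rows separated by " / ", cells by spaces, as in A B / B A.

C B A D E / A D B E C / D E C B A / E A D C B / B C E A D

(r1,c4) = D
(r2,c4) = E
(r5,c2) = C
(r5,c5) = D
(r2,c1) = A
(r2,c3) = B
(r3,c5) = A
(r4,c5) = B
(r1,c1) = C
(r1,c3) = A
(r3,c1) = D
(r3,c3) = C
(r4,c1) = E
(r4,c2) = A
(r4,c3) = D
(r1,c2) = B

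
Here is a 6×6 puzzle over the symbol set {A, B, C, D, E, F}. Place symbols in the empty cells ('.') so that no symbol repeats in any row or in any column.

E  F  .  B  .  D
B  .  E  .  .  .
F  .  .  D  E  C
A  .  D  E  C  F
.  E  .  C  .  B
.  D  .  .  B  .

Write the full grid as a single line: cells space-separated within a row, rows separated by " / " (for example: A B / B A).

(r1,c5) = A
(r2,c6) = A
(r4,c2) = B
(r5,c1) = D
(r5,c5) = F
(r6,c1) = C
(r6,c6) = E
(r1,c3) = C
(r2,c2) = C
(r2,c4) = F
(r2,c5) = D
(r3,c2) = A
(r3,c3) = B
(r5,c3) = A
(r6,c3) = F
(r6,c4) = A

E F C B A D / B C E F D A / F A B D E C / A B D E C F / D E A C F B / C D F A B E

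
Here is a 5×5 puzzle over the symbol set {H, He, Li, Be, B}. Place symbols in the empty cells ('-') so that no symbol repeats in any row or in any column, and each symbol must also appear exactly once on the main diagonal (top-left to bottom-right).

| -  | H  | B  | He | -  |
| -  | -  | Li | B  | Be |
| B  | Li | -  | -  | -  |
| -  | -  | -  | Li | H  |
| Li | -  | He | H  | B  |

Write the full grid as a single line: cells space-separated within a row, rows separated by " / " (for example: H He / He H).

(r1,c1): row 1 has {H,He,B}; column 1 has {Li,B}; the diagonal has {Li,B}, so it must be Be.
(r1,c5): row 1 has {H,He,Be,B}; column 5 has {H,Be,B}, so it must be Li.
(r2,c2): row 2 has {Li,Be,B}; column 2 has {H,Li}; the diagonal has {Li,Be,B}, so it must be He.
(r3,c3): row 3 has {Li,B}; column 3 has {He,Li,B}; the diagonal has {He,Li,Be,B}, so it must be H.
(r3,c4): row 3 has {H,Li,B}; column 4 has {H,He,Li,B}, so it must be Be.
(r3,c5): row 3 has {H,Li,Be,B}; column 5 has {H,Li,Be,B}, so it must be He.
(r4,c1): row 4 has {H,Li}; column 1 has {Li,Be,B}, so it must be He.
(r4,c3): row 4 has {H,He,Li}; column 3 has {H,He,Li,B}, so it must be Be.
(r5,c2): row 5 has {H,He,Li,B}; column 2 has {H,He,Li}, so it must be Be.
(r2,c1): row 2 has {He,Li,Be,B}; column 1 has {He,Li,Be,B}, so it must be H.
(r4,c2): row 4 has {H,He,Li,Be}; column 2 has {H,He,Li,Be}, so it must be B.

Be H B He Li / H He Li B Be / B Li H Be He / He B Be Li H / Li Be He H B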